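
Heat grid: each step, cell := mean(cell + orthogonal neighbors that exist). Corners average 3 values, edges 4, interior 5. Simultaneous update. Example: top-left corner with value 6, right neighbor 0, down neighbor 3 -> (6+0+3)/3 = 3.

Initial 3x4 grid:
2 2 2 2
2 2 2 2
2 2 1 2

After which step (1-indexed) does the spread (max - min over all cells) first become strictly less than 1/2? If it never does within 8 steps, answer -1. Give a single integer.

Answer: 1

Derivation:
Step 1: max=2, min=5/3, spread=1/3
  -> spread < 1/2 first at step 1
Step 2: max=2, min=209/120, spread=31/120
Step 3: max=2, min=1949/1080, spread=211/1080
Step 4: max=3553/1800, min=199103/108000, spread=14077/108000
Step 5: max=212317/108000, min=1803593/972000, spread=5363/48600
Step 6: max=117131/60000, min=54579191/29160000, spread=93859/1166400
Step 7: max=189063533/97200000, min=3288925519/1749600000, spread=4568723/69984000
Step 8: max=5650381111/2916000000, min=198171564371/104976000000, spread=8387449/167961600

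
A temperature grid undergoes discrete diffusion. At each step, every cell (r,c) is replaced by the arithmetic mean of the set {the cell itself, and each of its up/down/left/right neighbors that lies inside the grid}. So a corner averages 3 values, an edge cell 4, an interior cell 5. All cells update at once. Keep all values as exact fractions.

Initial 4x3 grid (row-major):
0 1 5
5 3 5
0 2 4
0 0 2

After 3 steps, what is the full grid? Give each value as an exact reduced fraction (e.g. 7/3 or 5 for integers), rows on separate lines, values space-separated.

Answer: 71/30 1577/576 7027/2160
1009/480 1621/600 2251/720
809/480 33/16 107/40
841/720 8/5 733/360

Derivation:
After step 1:
  2 9/4 11/3
  2 16/5 17/4
  7/4 9/5 13/4
  0 1 2
After step 2:
  25/12 667/240 61/18
  179/80 27/10 431/120
  111/80 11/5 113/40
  11/12 6/5 25/12
After step 3:
  71/30 1577/576 7027/2160
  1009/480 1621/600 2251/720
  809/480 33/16 107/40
  841/720 8/5 733/360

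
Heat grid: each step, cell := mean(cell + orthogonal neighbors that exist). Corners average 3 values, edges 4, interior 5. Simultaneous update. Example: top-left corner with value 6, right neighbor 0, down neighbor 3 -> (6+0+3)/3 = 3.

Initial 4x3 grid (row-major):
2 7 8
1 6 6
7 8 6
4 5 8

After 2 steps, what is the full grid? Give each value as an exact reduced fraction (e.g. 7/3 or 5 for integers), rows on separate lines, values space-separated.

After step 1:
  10/3 23/4 7
  4 28/5 13/2
  5 32/5 7
  16/3 25/4 19/3
After step 2:
  157/36 1301/240 77/12
  269/60 113/20 261/40
  311/60 121/20 787/120
  199/36 1459/240 235/36

Answer: 157/36 1301/240 77/12
269/60 113/20 261/40
311/60 121/20 787/120
199/36 1459/240 235/36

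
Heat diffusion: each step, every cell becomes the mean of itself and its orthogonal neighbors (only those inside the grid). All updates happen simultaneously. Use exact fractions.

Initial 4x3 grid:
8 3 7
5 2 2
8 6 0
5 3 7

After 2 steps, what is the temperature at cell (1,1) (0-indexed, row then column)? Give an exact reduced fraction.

Answer: 209/50

Derivation:
Step 1: cell (1,1) = 18/5
Step 2: cell (1,1) = 209/50
Full grid after step 2:
  193/36 269/60 47/12
  1241/240 209/50 141/40
  1253/240 112/25 409/120
  199/36 1063/240 37/9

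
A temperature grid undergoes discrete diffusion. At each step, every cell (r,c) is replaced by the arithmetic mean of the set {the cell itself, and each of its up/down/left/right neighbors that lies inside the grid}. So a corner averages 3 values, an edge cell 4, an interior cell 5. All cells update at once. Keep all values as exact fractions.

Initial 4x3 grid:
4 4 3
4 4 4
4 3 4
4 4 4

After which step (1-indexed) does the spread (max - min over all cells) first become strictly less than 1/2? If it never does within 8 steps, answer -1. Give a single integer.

Answer: 1

Derivation:
Step 1: max=4, min=11/3, spread=1/3
  -> spread < 1/2 first at step 1
Step 2: max=47/12, min=67/18, spread=7/36
Step 3: max=9307/2400, min=8113/2160, spread=2633/21600
Step 4: max=277739/72000, min=408521/108000, spread=647/8640
Step 5: max=9981461/2592000, min=29489383/7776000, spread=455/7776
Step 6: max=597740899/155520000, min=1774615397/466560000, spread=186073/4665600
Step 7: max=35843381441/9331200000, min=106613562823/27993600000, spread=1833163/55987200
Step 8: max=2148497390419/559872000000, min=6405088966757/1679616000000, spread=80806409/3359232000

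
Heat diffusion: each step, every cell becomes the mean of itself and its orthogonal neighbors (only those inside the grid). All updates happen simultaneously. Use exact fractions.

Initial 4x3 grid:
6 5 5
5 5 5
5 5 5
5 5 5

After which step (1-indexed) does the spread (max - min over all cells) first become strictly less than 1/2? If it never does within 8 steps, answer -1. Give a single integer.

Answer: 1

Derivation:
Step 1: max=16/3, min=5, spread=1/3
  -> spread < 1/2 first at step 1
Step 2: max=95/18, min=5, spread=5/18
Step 3: max=1121/216, min=5, spread=41/216
Step 4: max=133817/25920, min=5, spread=4217/25920
Step 5: max=7985149/1555200, min=36079/7200, spread=38417/311040
Step 6: max=477760211/93312000, min=722597/144000, spread=1903471/18662400
Step 7: max=28594589089/5598720000, min=21715759/4320000, spread=18038617/223948800
Step 8: max=1712884182851/335923200000, min=1956926759/388800000, spread=883978523/13436928000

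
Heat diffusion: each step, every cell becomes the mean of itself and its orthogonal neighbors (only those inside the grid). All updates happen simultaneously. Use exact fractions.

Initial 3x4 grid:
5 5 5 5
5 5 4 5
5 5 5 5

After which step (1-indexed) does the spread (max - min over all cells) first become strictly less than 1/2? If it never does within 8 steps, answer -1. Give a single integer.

Answer: 1

Derivation:
Step 1: max=5, min=19/4, spread=1/4
  -> spread < 1/2 first at step 1
Step 2: max=5, min=477/100, spread=23/100
Step 3: max=1987/400, min=23189/4800, spread=131/960
Step 4: max=35609/7200, min=209449/43200, spread=841/8640
Step 5: max=7106627/1440000, min=83857949/17280000, spread=56863/691200
Step 6: max=63810457/12960000, min=756065659/155520000, spread=386393/6220800
Step 7: max=25499641187/5184000000, min=302646276869/62208000000, spread=26795339/497664000
Step 8: max=1528113850333/311040000000, min=18178584285871/3732480000000, spread=254051069/5971968000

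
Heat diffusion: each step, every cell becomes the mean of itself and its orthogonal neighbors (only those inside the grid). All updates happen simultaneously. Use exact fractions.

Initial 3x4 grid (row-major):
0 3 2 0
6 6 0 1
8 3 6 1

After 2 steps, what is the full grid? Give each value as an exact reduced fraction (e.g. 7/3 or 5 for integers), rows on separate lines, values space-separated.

After step 1:
  3 11/4 5/4 1
  5 18/5 3 1/2
  17/3 23/4 5/2 8/3
After step 2:
  43/12 53/20 2 11/12
  259/60 201/50 217/100 43/24
  197/36 1051/240 167/48 17/9

Answer: 43/12 53/20 2 11/12
259/60 201/50 217/100 43/24
197/36 1051/240 167/48 17/9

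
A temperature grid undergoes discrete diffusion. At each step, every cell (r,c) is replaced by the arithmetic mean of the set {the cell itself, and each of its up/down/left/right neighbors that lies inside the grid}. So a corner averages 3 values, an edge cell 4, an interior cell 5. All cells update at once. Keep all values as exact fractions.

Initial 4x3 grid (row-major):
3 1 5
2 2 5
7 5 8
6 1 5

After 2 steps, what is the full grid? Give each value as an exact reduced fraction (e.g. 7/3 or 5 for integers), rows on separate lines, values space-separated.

After step 1:
  2 11/4 11/3
  7/2 3 5
  5 23/5 23/4
  14/3 17/4 14/3
After step 2:
  11/4 137/48 137/36
  27/8 377/100 209/48
  533/120 113/25 1201/240
  167/36 1091/240 44/9

Answer: 11/4 137/48 137/36
27/8 377/100 209/48
533/120 113/25 1201/240
167/36 1091/240 44/9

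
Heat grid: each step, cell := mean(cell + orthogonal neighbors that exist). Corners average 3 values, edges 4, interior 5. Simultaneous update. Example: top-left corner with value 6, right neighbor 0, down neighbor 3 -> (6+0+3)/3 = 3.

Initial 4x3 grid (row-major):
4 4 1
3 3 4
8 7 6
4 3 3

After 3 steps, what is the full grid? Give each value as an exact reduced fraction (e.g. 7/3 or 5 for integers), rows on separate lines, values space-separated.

Answer: 1049/270 3257/900 1267/360
3917/900 12509/3000 2353/600
2903/600 9291/2000 2653/600
3523/720 22639/4800 3253/720

Derivation:
After step 1:
  11/3 3 3
  9/2 21/5 7/2
  11/2 27/5 5
  5 17/4 4
After step 2:
  67/18 52/15 19/6
  67/15 103/25 157/40
  51/10 487/100 179/40
  59/12 373/80 53/12
After step 3:
  1049/270 3257/900 1267/360
  3917/900 12509/3000 2353/600
  2903/600 9291/2000 2653/600
  3523/720 22639/4800 3253/720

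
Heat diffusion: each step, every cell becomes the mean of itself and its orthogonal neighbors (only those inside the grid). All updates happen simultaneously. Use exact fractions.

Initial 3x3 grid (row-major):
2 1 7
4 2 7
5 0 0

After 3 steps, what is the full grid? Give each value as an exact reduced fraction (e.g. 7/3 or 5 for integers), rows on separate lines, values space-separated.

Answer: 6473/2160 5897/1800 649/180
40801/14400 1132/375 11869/3600
479/180 38851/14400 6263/2160

Derivation:
After step 1:
  7/3 3 5
  13/4 14/5 4
  3 7/4 7/3
After step 2:
  103/36 197/60 4
  683/240 74/25 53/15
  8/3 593/240 97/36
After step 3:
  6473/2160 5897/1800 649/180
  40801/14400 1132/375 11869/3600
  479/180 38851/14400 6263/2160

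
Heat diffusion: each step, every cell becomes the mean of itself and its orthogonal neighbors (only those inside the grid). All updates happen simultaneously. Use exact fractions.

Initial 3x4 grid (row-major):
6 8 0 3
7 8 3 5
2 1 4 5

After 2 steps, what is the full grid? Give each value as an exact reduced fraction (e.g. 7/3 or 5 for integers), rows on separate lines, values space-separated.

Answer: 73/12 107/20 47/12 61/18
1289/240 122/25 403/100 23/6
77/18 59/15 47/12 143/36

Derivation:
After step 1:
  7 11/2 7/2 8/3
  23/4 27/5 4 4
  10/3 15/4 13/4 14/3
After step 2:
  73/12 107/20 47/12 61/18
  1289/240 122/25 403/100 23/6
  77/18 59/15 47/12 143/36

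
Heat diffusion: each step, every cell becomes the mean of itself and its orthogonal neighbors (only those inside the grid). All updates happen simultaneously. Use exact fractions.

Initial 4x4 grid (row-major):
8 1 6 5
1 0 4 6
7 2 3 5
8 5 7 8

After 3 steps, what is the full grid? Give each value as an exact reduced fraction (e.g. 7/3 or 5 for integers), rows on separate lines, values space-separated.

Answer: 7361/2160 26063/7200 28951/7200 10213/2160
844/225 20879/6000 25027/6000 2131/450
1957/450 25981/6000 27553/6000 1172/225
11179/2160 36457/7200 38449/7200 12127/2160

Derivation:
After step 1:
  10/3 15/4 4 17/3
  4 8/5 19/5 5
  9/2 17/5 21/5 11/2
  20/3 11/2 23/4 20/3
After step 2:
  133/36 761/240 1033/240 44/9
  403/120 331/100 93/25 599/120
  557/120 96/25 453/100 641/120
  50/9 1279/240 1327/240 215/36
After step 3:
  7361/2160 26063/7200 28951/7200 10213/2160
  844/225 20879/6000 25027/6000 2131/450
  1957/450 25981/6000 27553/6000 1172/225
  11179/2160 36457/7200 38449/7200 12127/2160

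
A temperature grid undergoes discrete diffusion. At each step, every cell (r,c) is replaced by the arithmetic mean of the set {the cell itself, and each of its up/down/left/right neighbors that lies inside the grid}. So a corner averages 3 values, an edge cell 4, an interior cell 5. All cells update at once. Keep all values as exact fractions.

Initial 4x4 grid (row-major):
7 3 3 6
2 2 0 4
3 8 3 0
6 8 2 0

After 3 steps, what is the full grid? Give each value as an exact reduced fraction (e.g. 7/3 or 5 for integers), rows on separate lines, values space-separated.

Answer: 11/3 8429/2400 4603/1440 1691/540
9439/2400 1767/500 229/75 3817/1440
32749/7200 12173/3000 8939/3000 17053/7200
5429/1080 31969/7200 23233/7200 2483/1080

Derivation:
After step 1:
  4 15/4 3 13/3
  7/2 3 12/5 5/2
  19/4 24/5 13/5 7/4
  17/3 6 13/4 2/3
After step 2:
  15/4 55/16 809/240 59/18
  61/16 349/100 27/10 659/240
  1123/240 423/100 74/25 451/240
  197/36 1183/240 751/240 17/9
After step 3:
  11/3 8429/2400 4603/1440 1691/540
  9439/2400 1767/500 229/75 3817/1440
  32749/7200 12173/3000 8939/3000 17053/7200
  5429/1080 31969/7200 23233/7200 2483/1080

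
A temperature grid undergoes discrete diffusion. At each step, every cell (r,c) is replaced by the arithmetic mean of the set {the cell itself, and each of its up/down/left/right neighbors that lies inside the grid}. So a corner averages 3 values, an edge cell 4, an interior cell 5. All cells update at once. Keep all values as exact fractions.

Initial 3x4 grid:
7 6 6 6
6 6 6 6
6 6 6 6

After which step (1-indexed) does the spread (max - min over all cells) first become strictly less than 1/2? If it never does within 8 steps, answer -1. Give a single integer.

Answer: 1

Derivation:
Step 1: max=19/3, min=6, spread=1/3
  -> spread < 1/2 first at step 1
Step 2: max=113/18, min=6, spread=5/18
Step 3: max=1337/216, min=6, spread=41/216
Step 4: max=159737/25920, min=6, spread=4217/25920
Step 5: max=9540349/1555200, min=43279/7200, spread=38417/311040
Step 6: max=571072211/93312000, min=866597/144000, spread=1903471/18662400
Step 7: max=34193309089/5598720000, min=26035759/4320000, spread=18038617/223948800
Step 8: max=2048807382851/335923200000, min=2345726759/388800000, spread=883978523/13436928000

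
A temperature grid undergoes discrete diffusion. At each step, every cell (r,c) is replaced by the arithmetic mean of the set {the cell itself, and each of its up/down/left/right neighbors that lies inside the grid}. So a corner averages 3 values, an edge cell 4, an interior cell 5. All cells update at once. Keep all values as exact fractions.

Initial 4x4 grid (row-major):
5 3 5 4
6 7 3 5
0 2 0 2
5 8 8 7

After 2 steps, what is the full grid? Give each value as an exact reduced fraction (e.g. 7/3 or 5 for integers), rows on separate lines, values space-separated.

Answer: 85/18 1057/240 209/48 143/36
997/240 211/50 369/100 47/12
929/240 98/25 393/100 47/12
40/9 577/120 121/24 179/36

Derivation:
After step 1:
  14/3 5 15/4 14/3
  9/2 21/5 4 7/2
  13/4 17/5 3 7/2
  13/3 23/4 23/4 17/3
After step 2:
  85/18 1057/240 209/48 143/36
  997/240 211/50 369/100 47/12
  929/240 98/25 393/100 47/12
  40/9 577/120 121/24 179/36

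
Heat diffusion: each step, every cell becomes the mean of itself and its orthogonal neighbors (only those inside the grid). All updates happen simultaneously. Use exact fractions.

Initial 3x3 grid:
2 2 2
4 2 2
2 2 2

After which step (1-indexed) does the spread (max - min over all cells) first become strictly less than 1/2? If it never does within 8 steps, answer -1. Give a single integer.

Step 1: max=8/3, min=2, spread=2/3
Step 2: max=307/120, min=2, spread=67/120
Step 3: max=2597/1080, min=207/100, spread=1807/5400
  -> spread < 1/2 first at step 3
Step 4: max=1021963/432000, min=5761/2700, spread=33401/144000
Step 5: max=9005933/3888000, min=583391/270000, spread=3025513/19440000
Step 6: max=3575326867/1555200000, min=31555949/14400000, spread=53531/497664
Step 7: max=212656925849/93312000000, min=8567116051/3888000000, spread=450953/5971968
Step 8: max=12706343560603/5598720000000, min=1034128610519/466560000000, spread=3799043/71663616

Answer: 3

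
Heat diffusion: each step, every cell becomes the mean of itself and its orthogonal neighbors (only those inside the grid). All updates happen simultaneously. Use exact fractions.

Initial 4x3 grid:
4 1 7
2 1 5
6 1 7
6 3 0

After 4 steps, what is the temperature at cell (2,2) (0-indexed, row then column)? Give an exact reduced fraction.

Answer: 764777/216000

Derivation:
Step 1: cell (2,2) = 13/4
Step 2: cell (2,2) = 911/240
Step 3: cell (2,2) = 24281/7200
Step 4: cell (2,2) = 764777/216000
Full grid after step 4:
  413767/129600 2827363/864000 464617/129600
  344221/108000 1234907/360000 751817/216000
  125567/36000 75727/22500 764777/216000
  75457/21600 1526089/432000 110173/32400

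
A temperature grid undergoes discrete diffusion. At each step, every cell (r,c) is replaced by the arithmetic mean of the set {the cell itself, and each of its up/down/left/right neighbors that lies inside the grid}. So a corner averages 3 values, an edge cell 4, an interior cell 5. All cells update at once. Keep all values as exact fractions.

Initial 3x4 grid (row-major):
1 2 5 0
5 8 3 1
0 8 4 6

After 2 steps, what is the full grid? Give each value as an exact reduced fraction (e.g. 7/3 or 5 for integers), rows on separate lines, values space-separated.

After step 1:
  8/3 4 5/2 2
  7/2 26/5 21/5 5/2
  13/3 5 21/4 11/3
After step 2:
  61/18 431/120 127/40 7/3
  157/40 219/50 393/100 371/120
  77/18 1187/240 1087/240 137/36

Answer: 61/18 431/120 127/40 7/3
157/40 219/50 393/100 371/120
77/18 1187/240 1087/240 137/36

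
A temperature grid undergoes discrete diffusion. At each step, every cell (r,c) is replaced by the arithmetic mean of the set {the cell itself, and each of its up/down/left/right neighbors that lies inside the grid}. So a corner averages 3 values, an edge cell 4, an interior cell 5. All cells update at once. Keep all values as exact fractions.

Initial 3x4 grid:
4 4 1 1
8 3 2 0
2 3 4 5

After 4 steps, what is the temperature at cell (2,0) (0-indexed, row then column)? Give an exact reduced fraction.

Answer: 19675/5184

Derivation:
Step 1: cell (2,0) = 13/3
Step 2: cell (2,0) = 139/36
Step 3: cell (2,0) = 1735/432
Step 4: cell (2,0) = 19675/5184
Full grid after step 4:
  19471/5184 35923/10800 1688/675 14011/6480
  673583/172800 240217/72000 49663/18000 98507/43200
  19675/5184 75671/21600 20747/7200 352/135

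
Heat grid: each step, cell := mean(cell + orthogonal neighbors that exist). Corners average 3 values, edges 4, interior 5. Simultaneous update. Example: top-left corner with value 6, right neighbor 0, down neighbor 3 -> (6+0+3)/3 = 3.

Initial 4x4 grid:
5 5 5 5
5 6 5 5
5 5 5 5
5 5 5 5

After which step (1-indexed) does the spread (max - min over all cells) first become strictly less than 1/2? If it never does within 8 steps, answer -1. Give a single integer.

Step 1: max=21/4, min=5, spread=1/4
  -> spread < 1/2 first at step 1
Step 2: max=261/50, min=5, spread=11/50
Step 3: max=12367/2400, min=5, spread=367/2400
Step 4: max=55571/10800, min=3013/600, spread=1337/10800
Step 5: max=1661669/324000, min=90469/18000, spread=33227/324000
Step 6: max=49814327/9720000, min=544049/108000, spread=849917/9720000
Step 7: max=1491714347/291600000, min=8168533/1620000, spread=21378407/291600000
Step 8: max=44706462371/8748000000, min=2453688343/486000000, spread=540072197/8748000000

Answer: 1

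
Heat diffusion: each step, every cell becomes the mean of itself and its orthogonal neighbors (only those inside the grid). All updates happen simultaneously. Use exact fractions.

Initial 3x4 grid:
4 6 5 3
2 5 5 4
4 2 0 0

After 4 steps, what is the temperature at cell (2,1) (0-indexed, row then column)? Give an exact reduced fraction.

Answer: 337013/108000

Derivation:
Step 1: cell (2,1) = 11/4
Step 2: cell (2,1) = 67/24
Step 3: cell (2,1) = 1363/450
Step 4: cell (2,1) = 337013/108000
Full grid after step 4:
  173137/43200 288217/72000 92959/24000 78761/21600
  3147289/864000 1297121/360000 608123/180000 345823/108000
  426461/129600 337013/108000 313753/108000 89329/32400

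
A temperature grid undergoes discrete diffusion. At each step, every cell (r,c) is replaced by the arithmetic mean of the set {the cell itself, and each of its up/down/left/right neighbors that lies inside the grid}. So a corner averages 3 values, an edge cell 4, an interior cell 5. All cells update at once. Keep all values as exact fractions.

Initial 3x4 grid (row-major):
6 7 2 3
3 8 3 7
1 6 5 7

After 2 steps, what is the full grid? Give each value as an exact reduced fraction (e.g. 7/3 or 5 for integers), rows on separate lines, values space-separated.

Answer: 187/36 607/120 37/8 17/4
557/120 513/100 122/25 61/12
77/18 1139/240 259/48 199/36

Derivation:
After step 1:
  16/3 23/4 15/4 4
  9/2 27/5 5 5
  10/3 5 21/4 19/3
After step 2:
  187/36 607/120 37/8 17/4
  557/120 513/100 122/25 61/12
  77/18 1139/240 259/48 199/36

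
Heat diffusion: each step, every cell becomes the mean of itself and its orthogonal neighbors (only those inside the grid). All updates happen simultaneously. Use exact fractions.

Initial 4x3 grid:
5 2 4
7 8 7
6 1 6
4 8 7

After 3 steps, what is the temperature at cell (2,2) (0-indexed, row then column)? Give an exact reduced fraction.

Answer: 6643/1200

Derivation:
Step 1: cell (2,2) = 21/4
Step 2: cell (2,2) = 243/40
Step 3: cell (2,2) = 6643/1200
Full grid after step 3:
  2183/432 24917/4800 2161/432
  19649/3600 10333/2000 19849/3600
  6343/1200 5699/1000 6643/1200
  1009/180 6593/1200 237/40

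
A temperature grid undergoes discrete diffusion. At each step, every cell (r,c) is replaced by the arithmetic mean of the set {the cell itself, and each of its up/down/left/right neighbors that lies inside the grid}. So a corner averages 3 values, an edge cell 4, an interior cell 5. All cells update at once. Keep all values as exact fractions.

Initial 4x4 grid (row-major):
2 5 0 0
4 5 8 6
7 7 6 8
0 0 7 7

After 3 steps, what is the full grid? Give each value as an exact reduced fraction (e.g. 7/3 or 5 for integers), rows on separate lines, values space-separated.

Answer: 8833/2160 28123/7200 647/160 281/72
7687/1800 28507/6000 957/200 2453/480
1561/360 2843/600 34553/6000 42587/7200
827/216 661/144 19681/3600 13547/2160

Derivation:
After step 1:
  11/3 3 13/4 2
  9/2 29/5 5 11/2
  9/2 5 36/5 27/4
  7/3 7/2 5 22/3
After step 2:
  67/18 943/240 53/16 43/12
  277/60 233/50 107/20 77/16
  49/12 26/5 579/100 1607/240
  31/9 95/24 691/120 229/36
After step 3:
  8833/2160 28123/7200 647/160 281/72
  7687/1800 28507/6000 957/200 2453/480
  1561/360 2843/600 34553/6000 42587/7200
  827/216 661/144 19681/3600 13547/2160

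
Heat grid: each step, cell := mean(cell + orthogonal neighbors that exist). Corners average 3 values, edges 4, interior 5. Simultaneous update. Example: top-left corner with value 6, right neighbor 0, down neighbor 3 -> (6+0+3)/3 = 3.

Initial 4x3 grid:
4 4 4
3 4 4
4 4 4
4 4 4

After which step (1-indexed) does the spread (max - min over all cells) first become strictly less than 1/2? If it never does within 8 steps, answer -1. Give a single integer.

Answer: 1

Derivation:
Step 1: max=4, min=11/3, spread=1/3
  -> spread < 1/2 first at step 1
Step 2: max=4, min=449/120, spread=31/120
Step 3: max=4, min=4109/1080, spread=211/1080
Step 4: max=7153/1800, min=415103/108000, spread=14077/108000
Step 5: max=428317/108000, min=3747593/972000, spread=5363/48600
Step 6: max=237131/60000, min=112899191/29160000, spread=93859/1166400
Step 7: max=383463533/97200000, min=6788125519/1749600000, spread=4568723/69984000
Step 8: max=11482381111/2916000000, min=408123564371/104976000000, spread=8387449/167961600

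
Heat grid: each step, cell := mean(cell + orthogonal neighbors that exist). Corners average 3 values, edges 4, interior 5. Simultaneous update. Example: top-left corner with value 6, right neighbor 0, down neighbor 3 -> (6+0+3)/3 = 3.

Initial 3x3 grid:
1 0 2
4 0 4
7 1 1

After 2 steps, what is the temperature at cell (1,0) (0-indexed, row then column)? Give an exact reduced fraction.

Answer: 157/60

Derivation:
Step 1: cell (1,0) = 3
Step 2: cell (1,0) = 157/60
Full grid after step 2:
  65/36 373/240 3/2
  157/60 191/100 151/80
  37/12 201/80 2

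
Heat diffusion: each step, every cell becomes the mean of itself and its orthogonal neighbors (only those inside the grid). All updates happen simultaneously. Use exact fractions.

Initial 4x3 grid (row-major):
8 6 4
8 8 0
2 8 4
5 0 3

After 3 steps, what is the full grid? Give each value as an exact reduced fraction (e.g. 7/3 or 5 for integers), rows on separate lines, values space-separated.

After step 1:
  22/3 13/2 10/3
  13/2 6 4
  23/4 22/5 15/4
  7/3 4 7/3
After step 2:
  61/9 139/24 83/18
  307/48 137/25 205/48
  1139/240 239/50 869/240
  145/36 49/15 121/36
After step 3:
  2731/432 40789/7200 2113/432
  42119/7200 16031/3000 32369/7200
  35909/7200 1642/375 28859/7200
  8669/2160 3473/900 7379/2160

Answer: 2731/432 40789/7200 2113/432
42119/7200 16031/3000 32369/7200
35909/7200 1642/375 28859/7200
8669/2160 3473/900 7379/2160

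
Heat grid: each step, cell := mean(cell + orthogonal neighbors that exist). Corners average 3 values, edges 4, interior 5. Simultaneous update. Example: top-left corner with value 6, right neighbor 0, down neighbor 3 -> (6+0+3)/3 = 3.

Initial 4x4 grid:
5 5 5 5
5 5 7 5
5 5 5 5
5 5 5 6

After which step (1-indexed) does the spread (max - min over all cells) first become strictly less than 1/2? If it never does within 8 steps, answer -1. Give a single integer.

Step 1: max=11/2, min=5, spread=1/2
Step 2: max=136/25, min=5, spread=11/25
  -> spread < 1/2 first at step 2
Step 3: max=12859/2400, min=241/48, spread=809/2400
Step 4: max=114809/21600, min=36487/7200, spread=1337/5400
Step 5: max=11459503/2160000, min=366167/72000, spread=474493/2160000
Step 6: max=102771653/19440000, min=6624799/1296000, spread=849917/4860000
Step 7: max=10252817359/1944000000, min=199270697/38880000, spread=1190463/8000000
Step 8: max=92088801509/17496000000, min=9992056969/1944000000, spread=540072197/4374000000

Answer: 2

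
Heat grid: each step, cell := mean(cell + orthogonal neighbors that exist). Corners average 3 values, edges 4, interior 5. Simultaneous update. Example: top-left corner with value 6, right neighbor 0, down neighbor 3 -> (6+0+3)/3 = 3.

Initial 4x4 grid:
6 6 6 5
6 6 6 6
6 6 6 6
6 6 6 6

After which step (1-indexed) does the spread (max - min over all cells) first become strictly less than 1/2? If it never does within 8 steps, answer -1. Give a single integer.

Step 1: max=6, min=17/3, spread=1/3
  -> spread < 1/2 first at step 1
Step 2: max=6, min=103/18, spread=5/18
Step 3: max=6, min=1255/216, spread=41/216
Step 4: max=6, min=37837/6480, spread=1043/6480
Step 5: max=6, min=1140847/194400, spread=25553/194400
Step 6: max=107921/18000, min=34320541/5832000, spread=645863/5832000
Step 7: max=719029/120000, min=1032118309/174960000, spread=16225973/174960000
Step 8: max=323299/54000, min=31015322017/5248800000, spread=409340783/5248800000

Answer: 1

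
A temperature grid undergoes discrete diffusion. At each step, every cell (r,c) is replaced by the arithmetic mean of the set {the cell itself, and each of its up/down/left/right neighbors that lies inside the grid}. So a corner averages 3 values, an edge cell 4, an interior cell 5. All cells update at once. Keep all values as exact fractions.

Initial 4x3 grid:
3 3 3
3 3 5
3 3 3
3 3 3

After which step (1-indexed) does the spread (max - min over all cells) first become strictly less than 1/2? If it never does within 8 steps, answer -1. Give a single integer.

Answer: 3

Derivation:
Step 1: max=11/3, min=3, spread=2/3
Step 2: max=211/60, min=3, spread=31/60
Step 3: max=1831/540, min=3, spread=211/540
  -> spread < 1/2 first at step 3
Step 4: max=178897/54000, min=2747/900, spread=14077/54000
Step 5: max=1598407/486000, min=165683/54000, spread=5363/24300
Step 6: max=47480809/14580000, min=92869/30000, spread=93859/583200
Step 7: max=2834674481/874800000, min=151136467/48600000, spread=4568723/34992000
Step 8: max=169244435629/52488000000, min=4555618889/1458000000, spread=8387449/83980800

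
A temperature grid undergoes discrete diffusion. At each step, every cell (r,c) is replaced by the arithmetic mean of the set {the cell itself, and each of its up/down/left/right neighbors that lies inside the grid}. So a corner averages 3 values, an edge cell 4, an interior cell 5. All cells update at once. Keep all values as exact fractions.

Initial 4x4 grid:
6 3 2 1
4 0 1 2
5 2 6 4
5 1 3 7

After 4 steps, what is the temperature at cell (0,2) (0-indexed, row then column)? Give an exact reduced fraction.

Step 1: cell (0,2) = 7/4
Step 2: cell (0,2) = 251/120
Step 3: cell (0,2) = 497/225
Step 4: cell (0,2) = 66107/27000
Full grid after step 4:
  40627/12960 9356/3375 66107/27000 150739/64800
  692429/216000 531773/180000 483769/180000 592321/216000
  722917/216000 575023/180000 589291/180000 720121/216000
  44129/12960 372941/108000 386633/108000 244537/64800

Answer: 66107/27000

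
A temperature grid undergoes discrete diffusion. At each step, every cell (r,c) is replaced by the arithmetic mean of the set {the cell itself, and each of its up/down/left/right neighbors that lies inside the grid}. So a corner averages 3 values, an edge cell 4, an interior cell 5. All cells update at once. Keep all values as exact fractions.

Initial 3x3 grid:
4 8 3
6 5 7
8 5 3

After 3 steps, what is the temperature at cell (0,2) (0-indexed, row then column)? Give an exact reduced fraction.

Answer: 1967/360

Derivation:
Step 1: cell (0,2) = 6
Step 2: cell (0,2) = 31/6
Step 3: cell (0,2) = 1967/360
Full grid after step 3:
  4189/720 2189/400 1967/360
  81979/14400 16999/3000 12509/2400
  1579/270 78229/14400 1283/240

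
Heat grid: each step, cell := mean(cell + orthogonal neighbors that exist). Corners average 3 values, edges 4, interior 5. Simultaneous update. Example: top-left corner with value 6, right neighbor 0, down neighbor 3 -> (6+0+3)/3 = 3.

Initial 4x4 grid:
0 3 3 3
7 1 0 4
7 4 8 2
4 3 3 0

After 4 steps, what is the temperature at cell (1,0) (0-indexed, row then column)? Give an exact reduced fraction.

Answer: 777899/216000

Derivation:
Step 1: cell (1,0) = 15/4
Step 2: cell (1,0) = 187/48
Step 3: cell (1,0) = 26513/7200
Step 4: cell (1,0) = 777899/216000
Full grid after step 4:
  209063/64800 323197/108000 307093/108000 177881/64800
  777899/216000 24269/7200 543467/180000 633641/216000
  175919/43200 671293/180000 601891/180000 647113/216000
  54419/12960 16901/4320 362309/108000 201937/64800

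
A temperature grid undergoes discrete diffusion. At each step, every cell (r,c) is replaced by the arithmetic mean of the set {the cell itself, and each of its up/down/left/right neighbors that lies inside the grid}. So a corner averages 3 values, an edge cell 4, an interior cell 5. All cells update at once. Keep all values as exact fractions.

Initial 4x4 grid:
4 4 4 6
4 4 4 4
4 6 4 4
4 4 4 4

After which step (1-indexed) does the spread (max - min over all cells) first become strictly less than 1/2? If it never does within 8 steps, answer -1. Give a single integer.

Answer: 3

Derivation:
Step 1: max=14/3, min=4, spread=2/3
Step 2: max=41/9, min=4, spread=5/9
Step 3: max=473/108, min=83/20, spread=31/135
  -> spread < 1/2 first at step 3
Step 4: max=70717/16200, min=7483/1800, spread=337/1620
Step 5: max=2097091/486000, min=227153/54000, spread=26357/243000
Step 6: max=2510821/583200, min=455153/108000, spread=132487/1458000
Step 7: max=74992651/17496000, min=205641889/48600000, spread=12019637/218700000
Step 8: max=56154560437/13122000000, min=6175958063/1458000000, spread=57093787/1312200000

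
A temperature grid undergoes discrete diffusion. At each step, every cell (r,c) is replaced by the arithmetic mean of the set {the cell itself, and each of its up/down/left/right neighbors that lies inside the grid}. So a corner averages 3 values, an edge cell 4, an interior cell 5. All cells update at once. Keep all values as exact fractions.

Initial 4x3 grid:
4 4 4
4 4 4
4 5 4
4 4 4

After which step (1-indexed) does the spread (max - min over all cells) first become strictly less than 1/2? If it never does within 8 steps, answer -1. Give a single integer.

Answer: 1

Derivation:
Step 1: max=17/4, min=4, spread=1/4
  -> spread < 1/2 first at step 1
Step 2: max=423/100, min=4, spread=23/100
Step 3: max=20011/4800, min=1613/400, spread=131/960
Step 4: max=179351/43200, min=29191/7200, spread=841/8640
Step 5: max=71662051/17280000, min=5853373/1440000, spread=56863/691200
Step 6: max=643614341/155520000, min=52829543/12960000, spread=386393/6220800
Step 7: max=257225723131/62208000000, min=21156358813/5184000000, spread=26795339/497664000
Step 8: max=15413735714129/3732480000000, min=1271246149667/311040000000, spread=254051069/5971968000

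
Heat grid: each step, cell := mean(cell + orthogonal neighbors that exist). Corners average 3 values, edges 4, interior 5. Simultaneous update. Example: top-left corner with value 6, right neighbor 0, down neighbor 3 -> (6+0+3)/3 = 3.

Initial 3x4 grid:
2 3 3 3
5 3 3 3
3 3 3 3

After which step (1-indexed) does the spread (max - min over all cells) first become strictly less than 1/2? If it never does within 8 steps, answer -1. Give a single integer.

Step 1: max=11/3, min=11/4, spread=11/12
Step 2: max=273/80, min=47/16, spread=19/40
  -> spread < 1/2 first at step 2
Step 3: max=7189/2160, min=143/48, spread=377/1080
Step 4: max=933289/288000, min=4507/1500, spread=13589/57600
Step 5: max=25071397/7776000, min=650867/216000, spread=328037/1555200
Step 6: max=1489496303/466560000, min=19659649/6480000, spread=2960063/18662400
Step 7: max=88987971877/27993600000, min=197201561/64800000, spread=151875901/1119744000
Step 8: max=5313788277743/1679616000000, min=1113892721/364500000, spread=289552991/2687385600

Answer: 2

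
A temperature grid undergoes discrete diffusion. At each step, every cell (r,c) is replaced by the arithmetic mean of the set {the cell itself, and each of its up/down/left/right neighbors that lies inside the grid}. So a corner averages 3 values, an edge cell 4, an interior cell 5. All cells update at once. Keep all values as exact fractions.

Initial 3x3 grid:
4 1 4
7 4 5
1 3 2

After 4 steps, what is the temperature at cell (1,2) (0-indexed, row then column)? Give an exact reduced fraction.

Step 1: cell (1,2) = 15/4
Step 2: cell (1,2) = 173/48
Step 3: cell (1,2) = 1979/576
Step 4: cell (1,2) = 120961/34560
Full grid after step 4:
  2111/576 125531/34560 4573/1296
  31489/8640 25391/7200 120961/34560
  9127/2592 20051/5760 17611/5184

Answer: 120961/34560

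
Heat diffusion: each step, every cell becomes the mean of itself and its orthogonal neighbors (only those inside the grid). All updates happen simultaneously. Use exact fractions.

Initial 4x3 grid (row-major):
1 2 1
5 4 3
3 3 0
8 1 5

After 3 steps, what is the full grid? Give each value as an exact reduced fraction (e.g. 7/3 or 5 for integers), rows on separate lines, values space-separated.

Answer: 1561/540 8753/3600 1693/720
1381/450 17533/6000 1869/800
1487/400 747/250 2249/800
2639/720 16699/4800 167/60

Derivation:
After step 1:
  8/3 2 2
  13/4 17/5 2
  19/4 11/5 11/4
  4 17/4 2
After step 2:
  95/36 151/60 2
  211/60 257/100 203/80
  71/20 347/100 179/80
  13/3 249/80 3
After step 3:
  1561/540 8753/3600 1693/720
  1381/450 17533/6000 1869/800
  1487/400 747/250 2249/800
  2639/720 16699/4800 167/60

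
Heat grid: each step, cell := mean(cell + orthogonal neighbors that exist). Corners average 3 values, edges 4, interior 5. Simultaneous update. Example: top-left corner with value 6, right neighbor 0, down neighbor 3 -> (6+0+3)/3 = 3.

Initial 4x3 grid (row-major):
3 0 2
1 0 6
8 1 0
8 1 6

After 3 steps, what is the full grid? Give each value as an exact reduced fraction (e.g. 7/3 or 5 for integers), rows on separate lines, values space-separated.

Answer: 4451/2160 9019/4800 2183/1080
1151/450 587/250 15691/7200
12773/3600 5891/2000 19871/7200
865/216 2173/600 1309/432

Derivation:
After step 1:
  4/3 5/4 8/3
  3 8/5 2
  9/2 2 13/4
  17/3 4 7/3
After step 2:
  67/36 137/80 71/36
  313/120 197/100 571/240
  91/24 307/100 115/48
  85/18 7/2 115/36
After step 3:
  4451/2160 9019/4800 2183/1080
  1151/450 587/250 15691/7200
  12773/3600 5891/2000 19871/7200
  865/216 2173/600 1309/432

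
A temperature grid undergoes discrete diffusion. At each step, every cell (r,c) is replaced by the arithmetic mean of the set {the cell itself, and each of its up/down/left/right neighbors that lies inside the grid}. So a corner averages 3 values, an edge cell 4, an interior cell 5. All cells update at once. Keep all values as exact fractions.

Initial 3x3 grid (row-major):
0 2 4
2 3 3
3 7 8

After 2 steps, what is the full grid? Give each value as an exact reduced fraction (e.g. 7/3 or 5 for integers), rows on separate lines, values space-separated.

Answer: 67/36 599/240 13/4
161/60 87/25 169/40
15/4 373/80 21/4

Derivation:
After step 1:
  4/3 9/4 3
  2 17/5 9/2
  4 21/4 6
After step 2:
  67/36 599/240 13/4
  161/60 87/25 169/40
  15/4 373/80 21/4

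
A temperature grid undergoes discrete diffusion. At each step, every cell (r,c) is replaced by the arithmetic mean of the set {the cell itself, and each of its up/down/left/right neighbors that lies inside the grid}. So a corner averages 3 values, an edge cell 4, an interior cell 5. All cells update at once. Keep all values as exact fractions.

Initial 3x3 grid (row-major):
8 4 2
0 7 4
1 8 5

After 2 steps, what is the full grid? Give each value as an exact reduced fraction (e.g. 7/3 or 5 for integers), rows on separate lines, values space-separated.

After step 1:
  4 21/4 10/3
  4 23/5 9/2
  3 21/4 17/3
After step 2:
  53/12 1031/240 157/36
  39/10 118/25 181/40
  49/12 1111/240 185/36

Answer: 53/12 1031/240 157/36
39/10 118/25 181/40
49/12 1111/240 185/36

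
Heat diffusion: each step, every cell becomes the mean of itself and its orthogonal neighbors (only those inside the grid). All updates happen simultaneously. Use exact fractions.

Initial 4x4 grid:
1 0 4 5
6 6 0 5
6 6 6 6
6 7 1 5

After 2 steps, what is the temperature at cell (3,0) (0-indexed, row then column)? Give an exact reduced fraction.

Answer: 52/9

Derivation:
Step 1: cell (3,0) = 19/3
Step 2: cell (3,0) = 52/9
Full grid after step 2:
  59/18 41/15 52/15 131/36
  1001/240 43/10 357/100 551/120
  1397/240 123/25 489/100 173/40
  52/9 1337/240 351/80 19/4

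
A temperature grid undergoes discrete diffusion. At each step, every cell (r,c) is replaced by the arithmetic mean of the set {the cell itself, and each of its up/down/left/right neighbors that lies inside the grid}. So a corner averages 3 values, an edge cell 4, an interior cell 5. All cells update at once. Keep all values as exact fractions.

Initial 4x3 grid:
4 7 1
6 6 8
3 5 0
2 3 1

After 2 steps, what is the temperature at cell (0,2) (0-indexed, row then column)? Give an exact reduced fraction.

Answer: 163/36

Derivation:
Step 1: cell (0,2) = 16/3
Step 2: cell (0,2) = 163/36
Full grid after step 2:
  179/36 219/40 163/36
  1249/240 114/25 1139/240
  889/240 401/100 719/240
  113/36 203/80 91/36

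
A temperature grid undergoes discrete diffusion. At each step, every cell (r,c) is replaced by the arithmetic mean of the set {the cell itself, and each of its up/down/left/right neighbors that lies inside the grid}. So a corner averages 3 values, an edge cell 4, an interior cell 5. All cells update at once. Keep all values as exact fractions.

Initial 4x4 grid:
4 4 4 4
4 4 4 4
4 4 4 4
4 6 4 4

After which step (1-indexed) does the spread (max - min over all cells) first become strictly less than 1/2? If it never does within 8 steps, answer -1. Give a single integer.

Step 1: max=14/3, min=4, spread=2/3
Step 2: max=271/60, min=4, spread=31/60
Step 3: max=2371/540, min=4, spread=211/540
  -> spread < 1/2 first at step 3
Step 4: max=232843/54000, min=4, spread=16843/54000
Step 5: max=2082643/486000, min=18079/4500, spread=130111/486000
Step 6: max=61962367/14580000, min=1087159/270000, spread=3255781/14580000
Step 7: max=1849953691/437400000, min=1091107/270000, spread=82360351/437400000
Step 8: max=55239316891/13122000000, min=196906441/48600000, spread=2074577821/13122000000

Answer: 3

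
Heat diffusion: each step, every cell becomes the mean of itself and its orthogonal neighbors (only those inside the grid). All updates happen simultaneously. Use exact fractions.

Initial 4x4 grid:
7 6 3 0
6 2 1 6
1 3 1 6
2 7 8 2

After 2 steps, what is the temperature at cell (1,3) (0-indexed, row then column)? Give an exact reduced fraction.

Answer: 63/20

Derivation:
Step 1: cell (1,3) = 13/4
Step 2: cell (1,3) = 63/20
Full grid after step 2:
  89/18 127/30 63/20 35/12
  127/30 7/2 63/20 63/20
  197/60 91/25 349/100 121/30
  34/9 469/120 559/120 163/36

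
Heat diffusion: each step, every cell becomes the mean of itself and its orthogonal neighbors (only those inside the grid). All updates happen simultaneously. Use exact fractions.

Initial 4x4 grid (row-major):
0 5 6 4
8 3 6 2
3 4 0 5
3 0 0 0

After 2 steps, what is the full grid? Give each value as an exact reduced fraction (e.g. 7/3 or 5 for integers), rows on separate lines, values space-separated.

After step 1:
  13/3 7/2 21/4 4
  7/2 26/5 17/5 17/4
  9/2 2 3 7/4
  2 7/4 0 5/3
After step 2:
  34/9 1097/240 323/80 9/2
  263/60 88/25 211/50 67/20
  3 329/100 203/100 8/3
  11/4 23/16 77/48 41/36

Answer: 34/9 1097/240 323/80 9/2
263/60 88/25 211/50 67/20
3 329/100 203/100 8/3
11/4 23/16 77/48 41/36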